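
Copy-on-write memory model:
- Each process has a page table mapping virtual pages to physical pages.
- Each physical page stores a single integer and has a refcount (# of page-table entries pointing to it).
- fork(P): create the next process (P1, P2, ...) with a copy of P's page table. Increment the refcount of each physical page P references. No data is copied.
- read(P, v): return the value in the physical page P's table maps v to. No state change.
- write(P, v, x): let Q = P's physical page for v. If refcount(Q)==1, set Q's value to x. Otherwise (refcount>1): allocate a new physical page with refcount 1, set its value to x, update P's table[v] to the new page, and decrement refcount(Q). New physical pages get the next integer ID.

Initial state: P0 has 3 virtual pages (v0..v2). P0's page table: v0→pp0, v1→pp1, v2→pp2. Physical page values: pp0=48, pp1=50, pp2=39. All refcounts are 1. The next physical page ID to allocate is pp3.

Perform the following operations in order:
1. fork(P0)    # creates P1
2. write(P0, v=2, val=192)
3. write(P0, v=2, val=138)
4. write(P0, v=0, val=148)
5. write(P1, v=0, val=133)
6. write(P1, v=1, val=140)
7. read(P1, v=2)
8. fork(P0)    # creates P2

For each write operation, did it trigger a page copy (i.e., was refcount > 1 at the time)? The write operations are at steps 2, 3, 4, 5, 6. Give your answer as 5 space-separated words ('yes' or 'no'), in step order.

Op 1: fork(P0) -> P1. 3 ppages; refcounts: pp0:2 pp1:2 pp2:2
Op 2: write(P0, v2, 192). refcount(pp2)=2>1 -> COPY to pp3. 4 ppages; refcounts: pp0:2 pp1:2 pp2:1 pp3:1
Op 3: write(P0, v2, 138). refcount(pp3)=1 -> write in place. 4 ppages; refcounts: pp0:2 pp1:2 pp2:1 pp3:1
Op 4: write(P0, v0, 148). refcount(pp0)=2>1 -> COPY to pp4. 5 ppages; refcounts: pp0:1 pp1:2 pp2:1 pp3:1 pp4:1
Op 5: write(P1, v0, 133). refcount(pp0)=1 -> write in place. 5 ppages; refcounts: pp0:1 pp1:2 pp2:1 pp3:1 pp4:1
Op 6: write(P1, v1, 140). refcount(pp1)=2>1 -> COPY to pp5. 6 ppages; refcounts: pp0:1 pp1:1 pp2:1 pp3:1 pp4:1 pp5:1
Op 7: read(P1, v2) -> 39. No state change.
Op 8: fork(P0) -> P2. 6 ppages; refcounts: pp0:1 pp1:2 pp2:1 pp3:2 pp4:2 pp5:1

yes no yes no yes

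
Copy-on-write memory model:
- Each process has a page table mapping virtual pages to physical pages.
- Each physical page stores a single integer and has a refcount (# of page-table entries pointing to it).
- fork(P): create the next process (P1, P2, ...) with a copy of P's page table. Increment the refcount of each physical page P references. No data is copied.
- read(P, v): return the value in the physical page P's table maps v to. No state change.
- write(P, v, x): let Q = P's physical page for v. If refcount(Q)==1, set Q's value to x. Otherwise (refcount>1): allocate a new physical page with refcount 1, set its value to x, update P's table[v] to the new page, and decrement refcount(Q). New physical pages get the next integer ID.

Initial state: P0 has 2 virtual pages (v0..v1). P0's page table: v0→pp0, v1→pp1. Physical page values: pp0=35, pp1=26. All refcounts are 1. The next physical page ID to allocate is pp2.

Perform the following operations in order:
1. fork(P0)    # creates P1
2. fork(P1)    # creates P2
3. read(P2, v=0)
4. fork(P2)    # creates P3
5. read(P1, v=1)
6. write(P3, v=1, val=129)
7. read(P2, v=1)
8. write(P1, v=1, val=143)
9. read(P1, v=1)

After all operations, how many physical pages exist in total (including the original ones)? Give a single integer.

Answer: 4

Derivation:
Op 1: fork(P0) -> P1. 2 ppages; refcounts: pp0:2 pp1:2
Op 2: fork(P1) -> P2. 2 ppages; refcounts: pp0:3 pp1:3
Op 3: read(P2, v0) -> 35. No state change.
Op 4: fork(P2) -> P3. 2 ppages; refcounts: pp0:4 pp1:4
Op 5: read(P1, v1) -> 26. No state change.
Op 6: write(P3, v1, 129). refcount(pp1)=4>1 -> COPY to pp2. 3 ppages; refcounts: pp0:4 pp1:3 pp2:1
Op 7: read(P2, v1) -> 26. No state change.
Op 8: write(P1, v1, 143). refcount(pp1)=3>1 -> COPY to pp3. 4 ppages; refcounts: pp0:4 pp1:2 pp2:1 pp3:1
Op 9: read(P1, v1) -> 143. No state change.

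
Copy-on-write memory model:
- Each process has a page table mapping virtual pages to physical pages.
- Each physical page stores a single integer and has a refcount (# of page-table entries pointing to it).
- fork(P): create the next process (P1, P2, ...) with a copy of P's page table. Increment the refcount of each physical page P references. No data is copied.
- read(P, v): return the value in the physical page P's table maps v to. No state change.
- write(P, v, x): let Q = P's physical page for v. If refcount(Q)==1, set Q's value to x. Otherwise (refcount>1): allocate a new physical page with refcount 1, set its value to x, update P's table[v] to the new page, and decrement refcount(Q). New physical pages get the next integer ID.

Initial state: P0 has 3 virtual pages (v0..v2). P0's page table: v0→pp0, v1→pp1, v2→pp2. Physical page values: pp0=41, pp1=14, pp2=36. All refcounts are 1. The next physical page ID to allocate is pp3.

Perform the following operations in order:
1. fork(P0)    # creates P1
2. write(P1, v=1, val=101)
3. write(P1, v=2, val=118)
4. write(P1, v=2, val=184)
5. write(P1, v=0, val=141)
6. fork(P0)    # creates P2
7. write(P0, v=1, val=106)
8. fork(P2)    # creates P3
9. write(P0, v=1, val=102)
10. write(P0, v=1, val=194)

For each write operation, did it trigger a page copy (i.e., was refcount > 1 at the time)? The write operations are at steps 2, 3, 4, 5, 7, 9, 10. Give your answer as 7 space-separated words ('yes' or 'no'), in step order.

Op 1: fork(P0) -> P1. 3 ppages; refcounts: pp0:2 pp1:2 pp2:2
Op 2: write(P1, v1, 101). refcount(pp1)=2>1 -> COPY to pp3. 4 ppages; refcounts: pp0:2 pp1:1 pp2:2 pp3:1
Op 3: write(P1, v2, 118). refcount(pp2)=2>1 -> COPY to pp4. 5 ppages; refcounts: pp0:2 pp1:1 pp2:1 pp3:1 pp4:1
Op 4: write(P1, v2, 184). refcount(pp4)=1 -> write in place. 5 ppages; refcounts: pp0:2 pp1:1 pp2:1 pp3:1 pp4:1
Op 5: write(P1, v0, 141). refcount(pp0)=2>1 -> COPY to pp5. 6 ppages; refcounts: pp0:1 pp1:1 pp2:1 pp3:1 pp4:1 pp5:1
Op 6: fork(P0) -> P2. 6 ppages; refcounts: pp0:2 pp1:2 pp2:2 pp3:1 pp4:1 pp5:1
Op 7: write(P0, v1, 106). refcount(pp1)=2>1 -> COPY to pp6. 7 ppages; refcounts: pp0:2 pp1:1 pp2:2 pp3:1 pp4:1 pp5:1 pp6:1
Op 8: fork(P2) -> P3. 7 ppages; refcounts: pp0:3 pp1:2 pp2:3 pp3:1 pp4:1 pp5:1 pp6:1
Op 9: write(P0, v1, 102). refcount(pp6)=1 -> write in place. 7 ppages; refcounts: pp0:3 pp1:2 pp2:3 pp3:1 pp4:1 pp5:1 pp6:1
Op 10: write(P0, v1, 194). refcount(pp6)=1 -> write in place. 7 ppages; refcounts: pp0:3 pp1:2 pp2:3 pp3:1 pp4:1 pp5:1 pp6:1

yes yes no yes yes no no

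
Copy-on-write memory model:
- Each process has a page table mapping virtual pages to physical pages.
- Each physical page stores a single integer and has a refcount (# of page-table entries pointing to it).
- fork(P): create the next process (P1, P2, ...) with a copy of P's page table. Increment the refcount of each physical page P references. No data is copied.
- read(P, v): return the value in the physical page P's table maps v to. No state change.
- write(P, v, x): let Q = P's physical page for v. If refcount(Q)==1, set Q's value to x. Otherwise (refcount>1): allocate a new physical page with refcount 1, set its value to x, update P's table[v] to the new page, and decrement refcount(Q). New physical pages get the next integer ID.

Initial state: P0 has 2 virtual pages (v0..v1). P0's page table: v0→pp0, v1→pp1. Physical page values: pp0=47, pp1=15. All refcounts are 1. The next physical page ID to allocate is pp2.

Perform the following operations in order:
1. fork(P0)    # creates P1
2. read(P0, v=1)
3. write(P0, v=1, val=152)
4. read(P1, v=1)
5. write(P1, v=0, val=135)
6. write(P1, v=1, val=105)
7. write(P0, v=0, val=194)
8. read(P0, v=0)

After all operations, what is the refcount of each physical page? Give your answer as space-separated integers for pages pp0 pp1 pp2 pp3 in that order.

Op 1: fork(P0) -> P1. 2 ppages; refcounts: pp0:2 pp1:2
Op 2: read(P0, v1) -> 15. No state change.
Op 3: write(P0, v1, 152). refcount(pp1)=2>1 -> COPY to pp2. 3 ppages; refcounts: pp0:2 pp1:1 pp2:1
Op 4: read(P1, v1) -> 15. No state change.
Op 5: write(P1, v0, 135). refcount(pp0)=2>1 -> COPY to pp3. 4 ppages; refcounts: pp0:1 pp1:1 pp2:1 pp3:1
Op 6: write(P1, v1, 105). refcount(pp1)=1 -> write in place. 4 ppages; refcounts: pp0:1 pp1:1 pp2:1 pp3:1
Op 7: write(P0, v0, 194). refcount(pp0)=1 -> write in place. 4 ppages; refcounts: pp0:1 pp1:1 pp2:1 pp3:1
Op 8: read(P0, v0) -> 194. No state change.

Answer: 1 1 1 1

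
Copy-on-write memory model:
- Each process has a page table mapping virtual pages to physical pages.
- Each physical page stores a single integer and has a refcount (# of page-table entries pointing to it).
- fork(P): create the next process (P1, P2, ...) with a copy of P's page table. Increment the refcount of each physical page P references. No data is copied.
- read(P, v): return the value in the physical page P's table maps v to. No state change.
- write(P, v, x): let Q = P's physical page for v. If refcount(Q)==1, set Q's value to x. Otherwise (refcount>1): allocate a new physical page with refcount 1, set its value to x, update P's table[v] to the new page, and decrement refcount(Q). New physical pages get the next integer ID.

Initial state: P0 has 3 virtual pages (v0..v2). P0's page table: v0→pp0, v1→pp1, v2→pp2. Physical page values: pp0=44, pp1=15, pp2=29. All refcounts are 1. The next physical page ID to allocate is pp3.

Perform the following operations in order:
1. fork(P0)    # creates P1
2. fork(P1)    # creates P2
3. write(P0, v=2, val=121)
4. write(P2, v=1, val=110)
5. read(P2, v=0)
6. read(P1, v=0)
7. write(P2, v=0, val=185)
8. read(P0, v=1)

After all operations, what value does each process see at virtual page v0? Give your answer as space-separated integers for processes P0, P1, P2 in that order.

Op 1: fork(P0) -> P1. 3 ppages; refcounts: pp0:2 pp1:2 pp2:2
Op 2: fork(P1) -> P2. 3 ppages; refcounts: pp0:3 pp1:3 pp2:3
Op 3: write(P0, v2, 121). refcount(pp2)=3>1 -> COPY to pp3. 4 ppages; refcounts: pp0:3 pp1:3 pp2:2 pp3:1
Op 4: write(P2, v1, 110). refcount(pp1)=3>1 -> COPY to pp4. 5 ppages; refcounts: pp0:3 pp1:2 pp2:2 pp3:1 pp4:1
Op 5: read(P2, v0) -> 44. No state change.
Op 6: read(P1, v0) -> 44. No state change.
Op 7: write(P2, v0, 185). refcount(pp0)=3>1 -> COPY to pp5. 6 ppages; refcounts: pp0:2 pp1:2 pp2:2 pp3:1 pp4:1 pp5:1
Op 8: read(P0, v1) -> 15. No state change.
P0: v0 -> pp0 = 44
P1: v0 -> pp0 = 44
P2: v0 -> pp5 = 185

Answer: 44 44 185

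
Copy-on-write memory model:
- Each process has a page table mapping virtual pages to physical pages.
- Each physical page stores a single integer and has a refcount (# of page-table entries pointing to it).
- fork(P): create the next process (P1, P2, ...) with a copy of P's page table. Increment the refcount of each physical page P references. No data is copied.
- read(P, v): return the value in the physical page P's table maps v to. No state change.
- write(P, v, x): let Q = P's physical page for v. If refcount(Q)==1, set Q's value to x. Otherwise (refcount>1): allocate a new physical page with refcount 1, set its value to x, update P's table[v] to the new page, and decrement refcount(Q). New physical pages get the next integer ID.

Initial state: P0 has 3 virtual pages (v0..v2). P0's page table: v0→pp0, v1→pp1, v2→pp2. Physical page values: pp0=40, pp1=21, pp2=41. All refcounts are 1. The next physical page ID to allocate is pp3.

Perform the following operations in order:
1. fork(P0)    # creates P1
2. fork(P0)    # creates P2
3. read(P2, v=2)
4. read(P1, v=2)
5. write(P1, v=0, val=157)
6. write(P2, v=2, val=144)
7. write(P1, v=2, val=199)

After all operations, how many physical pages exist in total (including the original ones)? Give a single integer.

Answer: 6

Derivation:
Op 1: fork(P0) -> P1. 3 ppages; refcounts: pp0:2 pp1:2 pp2:2
Op 2: fork(P0) -> P2. 3 ppages; refcounts: pp0:3 pp1:3 pp2:3
Op 3: read(P2, v2) -> 41. No state change.
Op 4: read(P1, v2) -> 41. No state change.
Op 5: write(P1, v0, 157). refcount(pp0)=3>1 -> COPY to pp3. 4 ppages; refcounts: pp0:2 pp1:3 pp2:3 pp3:1
Op 6: write(P2, v2, 144). refcount(pp2)=3>1 -> COPY to pp4. 5 ppages; refcounts: pp0:2 pp1:3 pp2:2 pp3:1 pp4:1
Op 7: write(P1, v2, 199). refcount(pp2)=2>1 -> COPY to pp5. 6 ppages; refcounts: pp0:2 pp1:3 pp2:1 pp3:1 pp4:1 pp5:1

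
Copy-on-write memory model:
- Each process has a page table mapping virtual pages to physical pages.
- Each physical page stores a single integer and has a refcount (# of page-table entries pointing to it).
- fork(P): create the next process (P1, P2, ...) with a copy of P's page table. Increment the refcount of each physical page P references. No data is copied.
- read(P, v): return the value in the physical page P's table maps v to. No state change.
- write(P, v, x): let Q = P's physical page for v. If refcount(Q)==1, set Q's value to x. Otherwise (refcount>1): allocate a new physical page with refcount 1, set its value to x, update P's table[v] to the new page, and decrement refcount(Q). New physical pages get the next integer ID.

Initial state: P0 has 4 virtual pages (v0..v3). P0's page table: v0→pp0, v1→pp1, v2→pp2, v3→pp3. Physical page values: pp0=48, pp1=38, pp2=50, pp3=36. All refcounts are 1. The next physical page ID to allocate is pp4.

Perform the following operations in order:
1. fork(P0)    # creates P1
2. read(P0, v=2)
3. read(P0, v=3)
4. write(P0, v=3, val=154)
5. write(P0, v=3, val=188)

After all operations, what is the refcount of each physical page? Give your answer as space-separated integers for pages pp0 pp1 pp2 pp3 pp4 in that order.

Op 1: fork(P0) -> P1. 4 ppages; refcounts: pp0:2 pp1:2 pp2:2 pp3:2
Op 2: read(P0, v2) -> 50. No state change.
Op 3: read(P0, v3) -> 36. No state change.
Op 4: write(P0, v3, 154). refcount(pp3)=2>1 -> COPY to pp4. 5 ppages; refcounts: pp0:2 pp1:2 pp2:2 pp3:1 pp4:1
Op 5: write(P0, v3, 188). refcount(pp4)=1 -> write in place. 5 ppages; refcounts: pp0:2 pp1:2 pp2:2 pp3:1 pp4:1

Answer: 2 2 2 1 1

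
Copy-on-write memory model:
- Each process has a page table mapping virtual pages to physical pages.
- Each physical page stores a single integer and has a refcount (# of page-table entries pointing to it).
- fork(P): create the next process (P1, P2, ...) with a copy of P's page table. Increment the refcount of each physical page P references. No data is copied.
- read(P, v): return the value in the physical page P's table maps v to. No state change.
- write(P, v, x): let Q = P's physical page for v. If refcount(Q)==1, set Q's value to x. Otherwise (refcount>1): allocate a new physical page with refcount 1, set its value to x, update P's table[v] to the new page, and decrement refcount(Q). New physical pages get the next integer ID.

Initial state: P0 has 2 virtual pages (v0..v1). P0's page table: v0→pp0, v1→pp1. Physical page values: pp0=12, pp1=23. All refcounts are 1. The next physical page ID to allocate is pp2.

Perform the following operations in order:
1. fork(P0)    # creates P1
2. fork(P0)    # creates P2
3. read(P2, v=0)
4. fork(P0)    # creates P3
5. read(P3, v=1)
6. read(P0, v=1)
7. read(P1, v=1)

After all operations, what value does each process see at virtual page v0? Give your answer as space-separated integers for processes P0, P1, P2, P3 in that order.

Answer: 12 12 12 12

Derivation:
Op 1: fork(P0) -> P1. 2 ppages; refcounts: pp0:2 pp1:2
Op 2: fork(P0) -> P2. 2 ppages; refcounts: pp0:3 pp1:3
Op 3: read(P2, v0) -> 12. No state change.
Op 4: fork(P0) -> P3. 2 ppages; refcounts: pp0:4 pp1:4
Op 5: read(P3, v1) -> 23. No state change.
Op 6: read(P0, v1) -> 23. No state change.
Op 7: read(P1, v1) -> 23. No state change.
P0: v0 -> pp0 = 12
P1: v0 -> pp0 = 12
P2: v0 -> pp0 = 12
P3: v0 -> pp0 = 12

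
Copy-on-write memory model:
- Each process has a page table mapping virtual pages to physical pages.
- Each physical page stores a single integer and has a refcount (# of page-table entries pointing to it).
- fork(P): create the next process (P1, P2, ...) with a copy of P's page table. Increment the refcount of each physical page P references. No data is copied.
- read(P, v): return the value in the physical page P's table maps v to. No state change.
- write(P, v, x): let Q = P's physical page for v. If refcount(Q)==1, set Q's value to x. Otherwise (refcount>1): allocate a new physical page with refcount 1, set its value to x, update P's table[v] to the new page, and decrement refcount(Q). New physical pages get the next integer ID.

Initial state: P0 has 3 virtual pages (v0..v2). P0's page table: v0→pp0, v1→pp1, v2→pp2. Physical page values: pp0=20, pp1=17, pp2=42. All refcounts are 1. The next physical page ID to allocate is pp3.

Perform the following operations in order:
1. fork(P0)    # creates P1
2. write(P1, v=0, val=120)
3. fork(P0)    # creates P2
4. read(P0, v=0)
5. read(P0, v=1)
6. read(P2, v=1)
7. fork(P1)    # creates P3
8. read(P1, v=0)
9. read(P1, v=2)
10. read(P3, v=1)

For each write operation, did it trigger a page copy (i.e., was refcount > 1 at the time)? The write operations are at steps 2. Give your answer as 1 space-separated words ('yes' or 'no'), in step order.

Op 1: fork(P0) -> P1. 3 ppages; refcounts: pp0:2 pp1:2 pp2:2
Op 2: write(P1, v0, 120). refcount(pp0)=2>1 -> COPY to pp3. 4 ppages; refcounts: pp0:1 pp1:2 pp2:2 pp3:1
Op 3: fork(P0) -> P2. 4 ppages; refcounts: pp0:2 pp1:3 pp2:3 pp3:1
Op 4: read(P0, v0) -> 20. No state change.
Op 5: read(P0, v1) -> 17. No state change.
Op 6: read(P2, v1) -> 17. No state change.
Op 7: fork(P1) -> P3. 4 ppages; refcounts: pp0:2 pp1:4 pp2:4 pp3:2
Op 8: read(P1, v0) -> 120. No state change.
Op 9: read(P1, v2) -> 42. No state change.
Op 10: read(P3, v1) -> 17. No state change.

yes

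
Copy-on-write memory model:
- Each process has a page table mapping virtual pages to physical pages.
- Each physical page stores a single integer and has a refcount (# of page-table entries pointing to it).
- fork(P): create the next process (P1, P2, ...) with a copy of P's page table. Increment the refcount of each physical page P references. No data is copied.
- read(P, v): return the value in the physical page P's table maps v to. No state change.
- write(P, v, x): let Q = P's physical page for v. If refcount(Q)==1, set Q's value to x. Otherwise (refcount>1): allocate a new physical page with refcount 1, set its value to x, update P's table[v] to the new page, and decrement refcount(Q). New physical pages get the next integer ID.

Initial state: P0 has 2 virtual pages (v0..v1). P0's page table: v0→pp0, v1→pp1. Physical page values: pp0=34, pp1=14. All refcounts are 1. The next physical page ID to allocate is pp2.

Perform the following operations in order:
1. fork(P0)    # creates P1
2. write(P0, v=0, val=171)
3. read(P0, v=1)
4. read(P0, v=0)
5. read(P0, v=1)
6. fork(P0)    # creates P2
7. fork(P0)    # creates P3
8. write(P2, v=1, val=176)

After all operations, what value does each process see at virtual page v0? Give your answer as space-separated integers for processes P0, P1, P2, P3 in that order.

Answer: 171 34 171 171

Derivation:
Op 1: fork(P0) -> P1. 2 ppages; refcounts: pp0:2 pp1:2
Op 2: write(P0, v0, 171). refcount(pp0)=2>1 -> COPY to pp2. 3 ppages; refcounts: pp0:1 pp1:2 pp2:1
Op 3: read(P0, v1) -> 14. No state change.
Op 4: read(P0, v0) -> 171. No state change.
Op 5: read(P0, v1) -> 14. No state change.
Op 6: fork(P0) -> P2. 3 ppages; refcounts: pp0:1 pp1:3 pp2:2
Op 7: fork(P0) -> P3. 3 ppages; refcounts: pp0:1 pp1:4 pp2:3
Op 8: write(P2, v1, 176). refcount(pp1)=4>1 -> COPY to pp3. 4 ppages; refcounts: pp0:1 pp1:3 pp2:3 pp3:1
P0: v0 -> pp2 = 171
P1: v0 -> pp0 = 34
P2: v0 -> pp2 = 171
P3: v0 -> pp2 = 171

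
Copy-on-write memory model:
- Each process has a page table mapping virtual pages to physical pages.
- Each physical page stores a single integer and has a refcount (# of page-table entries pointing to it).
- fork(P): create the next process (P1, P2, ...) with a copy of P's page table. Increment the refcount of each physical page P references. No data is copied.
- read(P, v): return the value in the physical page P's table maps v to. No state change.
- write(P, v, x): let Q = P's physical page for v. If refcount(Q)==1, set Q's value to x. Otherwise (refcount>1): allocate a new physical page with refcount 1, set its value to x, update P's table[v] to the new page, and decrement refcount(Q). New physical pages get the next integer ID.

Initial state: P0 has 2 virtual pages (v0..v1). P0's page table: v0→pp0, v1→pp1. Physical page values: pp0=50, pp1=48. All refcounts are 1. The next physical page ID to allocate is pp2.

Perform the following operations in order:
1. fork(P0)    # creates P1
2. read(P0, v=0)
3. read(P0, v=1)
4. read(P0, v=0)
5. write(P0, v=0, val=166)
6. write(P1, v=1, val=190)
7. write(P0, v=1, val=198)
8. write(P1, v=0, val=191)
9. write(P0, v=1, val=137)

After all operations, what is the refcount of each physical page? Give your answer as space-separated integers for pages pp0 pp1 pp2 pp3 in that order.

Op 1: fork(P0) -> P1. 2 ppages; refcounts: pp0:2 pp1:2
Op 2: read(P0, v0) -> 50. No state change.
Op 3: read(P0, v1) -> 48. No state change.
Op 4: read(P0, v0) -> 50. No state change.
Op 5: write(P0, v0, 166). refcount(pp0)=2>1 -> COPY to pp2. 3 ppages; refcounts: pp0:1 pp1:2 pp2:1
Op 6: write(P1, v1, 190). refcount(pp1)=2>1 -> COPY to pp3. 4 ppages; refcounts: pp0:1 pp1:1 pp2:1 pp3:1
Op 7: write(P0, v1, 198). refcount(pp1)=1 -> write in place. 4 ppages; refcounts: pp0:1 pp1:1 pp2:1 pp3:1
Op 8: write(P1, v0, 191). refcount(pp0)=1 -> write in place. 4 ppages; refcounts: pp0:1 pp1:1 pp2:1 pp3:1
Op 9: write(P0, v1, 137). refcount(pp1)=1 -> write in place. 4 ppages; refcounts: pp0:1 pp1:1 pp2:1 pp3:1

Answer: 1 1 1 1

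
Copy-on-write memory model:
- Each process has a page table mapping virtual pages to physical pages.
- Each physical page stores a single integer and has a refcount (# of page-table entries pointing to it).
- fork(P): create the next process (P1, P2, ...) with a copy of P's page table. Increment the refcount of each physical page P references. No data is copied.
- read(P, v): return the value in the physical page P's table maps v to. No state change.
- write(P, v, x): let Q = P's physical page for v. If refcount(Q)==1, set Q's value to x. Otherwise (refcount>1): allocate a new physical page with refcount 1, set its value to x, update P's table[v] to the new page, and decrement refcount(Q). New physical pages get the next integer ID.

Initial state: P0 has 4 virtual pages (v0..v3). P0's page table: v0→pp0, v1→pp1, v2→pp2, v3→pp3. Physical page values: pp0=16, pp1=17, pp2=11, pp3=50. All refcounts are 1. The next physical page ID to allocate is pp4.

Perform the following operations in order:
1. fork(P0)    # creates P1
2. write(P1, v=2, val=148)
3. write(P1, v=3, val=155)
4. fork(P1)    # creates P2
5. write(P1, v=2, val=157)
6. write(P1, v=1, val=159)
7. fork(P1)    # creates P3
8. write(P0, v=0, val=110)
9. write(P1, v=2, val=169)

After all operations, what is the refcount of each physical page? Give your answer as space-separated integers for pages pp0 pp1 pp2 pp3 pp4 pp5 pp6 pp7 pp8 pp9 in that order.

Op 1: fork(P0) -> P1. 4 ppages; refcounts: pp0:2 pp1:2 pp2:2 pp3:2
Op 2: write(P1, v2, 148). refcount(pp2)=2>1 -> COPY to pp4. 5 ppages; refcounts: pp0:2 pp1:2 pp2:1 pp3:2 pp4:1
Op 3: write(P1, v3, 155). refcount(pp3)=2>1 -> COPY to pp5. 6 ppages; refcounts: pp0:2 pp1:2 pp2:1 pp3:1 pp4:1 pp5:1
Op 4: fork(P1) -> P2. 6 ppages; refcounts: pp0:3 pp1:3 pp2:1 pp3:1 pp4:2 pp5:2
Op 5: write(P1, v2, 157). refcount(pp4)=2>1 -> COPY to pp6. 7 ppages; refcounts: pp0:3 pp1:3 pp2:1 pp3:1 pp4:1 pp5:2 pp6:1
Op 6: write(P1, v1, 159). refcount(pp1)=3>1 -> COPY to pp7. 8 ppages; refcounts: pp0:3 pp1:2 pp2:1 pp3:1 pp4:1 pp5:2 pp6:1 pp7:1
Op 7: fork(P1) -> P3. 8 ppages; refcounts: pp0:4 pp1:2 pp2:1 pp3:1 pp4:1 pp5:3 pp6:2 pp7:2
Op 8: write(P0, v0, 110). refcount(pp0)=4>1 -> COPY to pp8. 9 ppages; refcounts: pp0:3 pp1:2 pp2:1 pp3:1 pp4:1 pp5:3 pp6:2 pp7:2 pp8:1
Op 9: write(P1, v2, 169). refcount(pp6)=2>1 -> COPY to pp9. 10 ppages; refcounts: pp0:3 pp1:2 pp2:1 pp3:1 pp4:1 pp5:3 pp6:1 pp7:2 pp8:1 pp9:1

Answer: 3 2 1 1 1 3 1 2 1 1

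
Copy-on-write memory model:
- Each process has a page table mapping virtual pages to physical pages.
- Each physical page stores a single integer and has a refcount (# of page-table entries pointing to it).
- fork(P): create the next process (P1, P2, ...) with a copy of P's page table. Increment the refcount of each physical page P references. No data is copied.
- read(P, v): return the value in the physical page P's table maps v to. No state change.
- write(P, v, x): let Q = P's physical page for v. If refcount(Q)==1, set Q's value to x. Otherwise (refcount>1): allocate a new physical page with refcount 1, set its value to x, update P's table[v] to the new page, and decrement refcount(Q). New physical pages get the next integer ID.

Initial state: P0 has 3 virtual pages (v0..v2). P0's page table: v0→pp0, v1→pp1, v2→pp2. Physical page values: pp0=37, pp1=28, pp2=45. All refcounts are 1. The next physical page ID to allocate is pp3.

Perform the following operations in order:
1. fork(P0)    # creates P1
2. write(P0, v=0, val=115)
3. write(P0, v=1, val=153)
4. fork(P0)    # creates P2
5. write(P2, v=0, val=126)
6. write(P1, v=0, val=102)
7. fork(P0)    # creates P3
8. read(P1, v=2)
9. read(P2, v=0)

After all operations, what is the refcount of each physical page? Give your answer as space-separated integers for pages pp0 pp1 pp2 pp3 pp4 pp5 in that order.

Answer: 1 1 4 2 3 1

Derivation:
Op 1: fork(P0) -> P1. 3 ppages; refcounts: pp0:2 pp1:2 pp2:2
Op 2: write(P0, v0, 115). refcount(pp0)=2>1 -> COPY to pp3. 4 ppages; refcounts: pp0:1 pp1:2 pp2:2 pp3:1
Op 3: write(P0, v1, 153). refcount(pp1)=2>1 -> COPY to pp4. 5 ppages; refcounts: pp0:1 pp1:1 pp2:2 pp3:1 pp4:1
Op 4: fork(P0) -> P2. 5 ppages; refcounts: pp0:1 pp1:1 pp2:3 pp3:2 pp4:2
Op 5: write(P2, v0, 126). refcount(pp3)=2>1 -> COPY to pp5. 6 ppages; refcounts: pp0:1 pp1:1 pp2:3 pp3:1 pp4:2 pp5:1
Op 6: write(P1, v0, 102). refcount(pp0)=1 -> write in place. 6 ppages; refcounts: pp0:1 pp1:1 pp2:3 pp3:1 pp4:2 pp5:1
Op 7: fork(P0) -> P3. 6 ppages; refcounts: pp0:1 pp1:1 pp2:4 pp3:2 pp4:3 pp5:1
Op 8: read(P1, v2) -> 45. No state change.
Op 9: read(P2, v0) -> 126. No state change.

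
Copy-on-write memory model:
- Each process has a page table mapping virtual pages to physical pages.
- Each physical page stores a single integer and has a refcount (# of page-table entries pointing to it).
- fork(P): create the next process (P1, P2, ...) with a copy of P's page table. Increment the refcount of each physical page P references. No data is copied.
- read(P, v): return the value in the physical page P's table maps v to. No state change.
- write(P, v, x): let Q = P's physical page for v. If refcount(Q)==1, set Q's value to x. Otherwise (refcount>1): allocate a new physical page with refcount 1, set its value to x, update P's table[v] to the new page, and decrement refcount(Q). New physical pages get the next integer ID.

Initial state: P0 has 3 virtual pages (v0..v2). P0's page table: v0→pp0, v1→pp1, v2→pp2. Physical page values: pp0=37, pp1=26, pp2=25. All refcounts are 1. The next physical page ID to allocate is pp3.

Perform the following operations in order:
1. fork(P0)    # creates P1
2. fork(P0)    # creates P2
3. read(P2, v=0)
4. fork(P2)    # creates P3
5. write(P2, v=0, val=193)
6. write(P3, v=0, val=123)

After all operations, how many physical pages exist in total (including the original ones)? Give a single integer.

Op 1: fork(P0) -> P1. 3 ppages; refcounts: pp0:2 pp1:2 pp2:2
Op 2: fork(P0) -> P2. 3 ppages; refcounts: pp0:3 pp1:3 pp2:3
Op 3: read(P2, v0) -> 37. No state change.
Op 4: fork(P2) -> P3. 3 ppages; refcounts: pp0:4 pp1:4 pp2:4
Op 5: write(P2, v0, 193). refcount(pp0)=4>1 -> COPY to pp3. 4 ppages; refcounts: pp0:3 pp1:4 pp2:4 pp3:1
Op 6: write(P3, v0, 123). refcount(pp0)=3>1 -> COPY to pp4. 5 ppages; refcounts: pp0:2 pp1:4 pp2:4 pp3:1 pp4:1

Answer: 5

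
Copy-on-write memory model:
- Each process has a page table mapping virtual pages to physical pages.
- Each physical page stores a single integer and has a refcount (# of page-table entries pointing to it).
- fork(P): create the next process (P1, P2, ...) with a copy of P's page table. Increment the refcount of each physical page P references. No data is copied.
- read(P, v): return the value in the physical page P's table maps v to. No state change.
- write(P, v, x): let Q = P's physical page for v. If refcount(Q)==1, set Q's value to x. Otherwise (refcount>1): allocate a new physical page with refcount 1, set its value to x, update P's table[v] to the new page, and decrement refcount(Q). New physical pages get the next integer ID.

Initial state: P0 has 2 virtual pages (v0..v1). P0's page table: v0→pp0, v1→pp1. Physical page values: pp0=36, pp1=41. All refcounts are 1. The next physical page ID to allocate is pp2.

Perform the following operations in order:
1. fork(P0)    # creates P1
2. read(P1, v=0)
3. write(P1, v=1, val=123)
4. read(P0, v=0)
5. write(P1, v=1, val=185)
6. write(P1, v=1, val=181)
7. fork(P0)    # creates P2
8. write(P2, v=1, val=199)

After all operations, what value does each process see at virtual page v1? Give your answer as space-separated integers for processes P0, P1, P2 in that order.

Op 1: fork(P0) -> P1. 2 ppages; refcounts: pp0:2 pp1:2
Op 2: read(P1, v0) -> 36. No state change.
Op 3: write(P1, v1, 123). refcount(pp1)=2>1 -> COPY to pp2. 3 ppages; refcounts: pp0:2 pp1:1 pp2:1
Op 4: read(P0, v0) -> 36. No state change.
Op 5: write(P1, v1, 185). refcount(pp2)=1 -> write in place. 3 ppages; refcounts: pp0:2 pp1:1 pp2:1
Op 6: write(P1, v1, 181). refcount(pp2)=1 -> write in place. 3 ppages; refcounts: pp0:2 pp1:1 pp2:1
Op 7: fork(P0) -> P2. 3 ppages; refcounts: pp0:3 pp1:2 pp2:1
Op 8: write(P2, v1, 199). refcount(pp1)=2>1 -> COPY to pp3. 4 ppages; refcounts: pp0:3 pp1:1 pp2:1 pp3:1
P0: v1 -> pp1 = 41
P1: v1 -> pp2 = 181
P2: v1 -> pp3 = 199

Answer: 41 181 199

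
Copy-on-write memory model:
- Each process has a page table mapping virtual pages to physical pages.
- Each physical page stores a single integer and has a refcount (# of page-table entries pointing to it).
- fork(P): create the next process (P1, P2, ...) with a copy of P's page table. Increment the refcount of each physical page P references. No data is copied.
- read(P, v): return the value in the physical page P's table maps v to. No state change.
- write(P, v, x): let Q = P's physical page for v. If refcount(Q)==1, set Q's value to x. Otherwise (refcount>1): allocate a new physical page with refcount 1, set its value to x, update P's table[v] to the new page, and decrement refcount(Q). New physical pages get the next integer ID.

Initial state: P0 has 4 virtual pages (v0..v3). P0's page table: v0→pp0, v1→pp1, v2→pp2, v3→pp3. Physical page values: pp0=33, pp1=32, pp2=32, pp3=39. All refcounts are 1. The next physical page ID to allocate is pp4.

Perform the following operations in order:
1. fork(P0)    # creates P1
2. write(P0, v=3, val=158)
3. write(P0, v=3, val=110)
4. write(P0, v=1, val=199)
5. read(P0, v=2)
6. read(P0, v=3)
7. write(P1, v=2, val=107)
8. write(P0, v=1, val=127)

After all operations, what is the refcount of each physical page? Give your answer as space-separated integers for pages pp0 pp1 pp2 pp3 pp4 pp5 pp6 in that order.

Op 1: fork(P0) -> P1. 4 ppages; refcounts: pp0:2 pp1:2 pp2:2 pp3:2
Op 2: write(P0, v3, 158). refcount(pp3)=2>1 -> COPY to pp4. 5 ppages; refcounts: pp0:2 pp1:2 pp2:2 pp3:1 pp4:1
Op 3: write(P0, v3, 110). refcount(pp4)=1 -> write in place. 5 ppages; refcounts: pp0:2 pp1:2 pp2:2 pp3:1 pp4:1
Op 4: write(P0, v1, 199). refcount(pp1)=2>1 -> COPY to pp5. 6 ppages; refcounts: pp0:2 pp1:1 pp2:2 pp3:1 pp4:1 pp5:1
Op 5: read(P0, v2) -> 32. No state change.
Op 6: read(P0, v3) -> 110. No state change.
Op 7: write(P1, v2, 107). refcount(pp2)=2>1 -> COPY to pp6. 7 ppages; refcounts: pp0:2 pp1:1 pp2:1 pp3:1 pp4:1 pp5:1 pp6:1
Op 8: write(P0, v1, 127). refcount(pp5)=1 -> write in place. 7 ppages; refcounts: pp0:2 pp1:1 pp2:1 pp3:1 pp4:1 pp5:1 pp6:1

Answer: 2 1 1 1 1 1 1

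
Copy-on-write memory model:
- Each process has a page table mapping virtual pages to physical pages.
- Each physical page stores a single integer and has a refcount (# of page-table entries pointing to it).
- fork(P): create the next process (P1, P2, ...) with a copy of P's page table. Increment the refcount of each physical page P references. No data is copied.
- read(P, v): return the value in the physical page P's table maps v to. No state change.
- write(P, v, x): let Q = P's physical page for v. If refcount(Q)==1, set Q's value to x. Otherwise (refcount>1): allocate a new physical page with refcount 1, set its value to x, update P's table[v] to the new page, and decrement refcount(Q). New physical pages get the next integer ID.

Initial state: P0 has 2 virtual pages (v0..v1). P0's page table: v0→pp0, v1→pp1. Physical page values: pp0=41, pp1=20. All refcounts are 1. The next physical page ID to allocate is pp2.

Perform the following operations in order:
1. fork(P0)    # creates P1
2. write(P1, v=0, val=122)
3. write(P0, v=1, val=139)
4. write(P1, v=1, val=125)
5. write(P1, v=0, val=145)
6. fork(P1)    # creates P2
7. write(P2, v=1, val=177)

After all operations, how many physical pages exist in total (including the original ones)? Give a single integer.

Answer: 5

Derivation:
Op 1: fork(P0) -> P1. 2 ppages; refcounts: pp0:2 pp1:2
Op 2: write(P1, v0, 122). refcount(pp0)=2>1 -> COPY to pp2. 3 ppages; refcounts: pp0:1 pp1:2 pp2:1
Op 3: write(P0, v1, 139). refcount(pp1)=2>1 -> COPY to pp3. 4 ppages; refcounts: pp0:1 pp1:1 pp2:1 pp3:1
Op 4: write(P1, v1, 125). refcount(pp1)=1 -> write in place. 4 ppages; refcounts: pp0:1 pp1:1 pp2:1 pp3:1
Op 5: write(P1, v0, 145). refcount(pp2)=1 -> write in place. 4 ppages; refcounts: pp0:1 pp1:1 pp2:1 pp3:1
Op 6: fork(P1) -> P2. 4 ppages; refcounts: pp0:1 pp1:2 pp2:2 pp3:1
Op 7: write(P2, v1, 177). refcount(pp1)=2>1 -> COPY to pp4. 5 ppages; refcounts: pp0:1 pp1:1 pp2:2 pp3:1 pp4:1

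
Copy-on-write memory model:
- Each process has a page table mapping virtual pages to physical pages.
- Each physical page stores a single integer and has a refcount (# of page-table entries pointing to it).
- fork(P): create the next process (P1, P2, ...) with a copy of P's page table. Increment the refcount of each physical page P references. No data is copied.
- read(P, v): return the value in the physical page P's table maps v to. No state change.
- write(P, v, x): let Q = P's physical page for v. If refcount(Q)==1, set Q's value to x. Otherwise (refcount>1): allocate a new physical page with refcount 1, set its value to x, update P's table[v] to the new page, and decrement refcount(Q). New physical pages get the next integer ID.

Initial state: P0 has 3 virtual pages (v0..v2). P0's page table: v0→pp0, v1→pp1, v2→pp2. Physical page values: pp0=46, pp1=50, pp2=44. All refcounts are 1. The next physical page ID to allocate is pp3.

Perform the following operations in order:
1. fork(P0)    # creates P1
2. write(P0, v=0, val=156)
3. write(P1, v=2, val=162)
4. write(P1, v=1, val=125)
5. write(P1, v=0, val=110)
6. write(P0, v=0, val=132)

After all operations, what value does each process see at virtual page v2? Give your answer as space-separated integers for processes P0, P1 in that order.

Op 1: fork(P0) -> P1. 3 ppages; refcounts: pp0:2 pp1:2 pp2:2
Op 2: write(P0, v0, 156). refcount(pp0)=2>1 -> COPY to pp3. 4 ppages; refcounts: pp0:1 pp1:2 pp2:2 pp3:1
Op 3: write(P1, v2, 162). refcount(pp2)=2>1 -> COPY to pp4. 5 ppages; refcounts: pp0:1 pp1:2 pp2:1 pp3:1 pp4:1
Op 4: write(P1, v1, 125). refcount(pp1)=2>1 -> COPY to pp5. 6 ppages; refcounts: pp0:1 pp1:1 pp2:1 pp3:1 pp4:1 pp5:1
Op 5: write(P1, v0, 110). refcount(pp0)=1 -> write in place. 6 ppages; refcounts: pp0:1 pp1:1 pp2:1 pp3:1 pp4:1 pp5:1
Op 6: write(P0, v0, 132). refcount(pp3)=1 -> write in place. 6 ppages; refcounts: pp0:1 pp1:1 pp2:1 pp3:1 pp4:1 pp5:1
P0: v2 -> pp2 = 44
P1: v2 -> pp4 = 162

Answer: 44 162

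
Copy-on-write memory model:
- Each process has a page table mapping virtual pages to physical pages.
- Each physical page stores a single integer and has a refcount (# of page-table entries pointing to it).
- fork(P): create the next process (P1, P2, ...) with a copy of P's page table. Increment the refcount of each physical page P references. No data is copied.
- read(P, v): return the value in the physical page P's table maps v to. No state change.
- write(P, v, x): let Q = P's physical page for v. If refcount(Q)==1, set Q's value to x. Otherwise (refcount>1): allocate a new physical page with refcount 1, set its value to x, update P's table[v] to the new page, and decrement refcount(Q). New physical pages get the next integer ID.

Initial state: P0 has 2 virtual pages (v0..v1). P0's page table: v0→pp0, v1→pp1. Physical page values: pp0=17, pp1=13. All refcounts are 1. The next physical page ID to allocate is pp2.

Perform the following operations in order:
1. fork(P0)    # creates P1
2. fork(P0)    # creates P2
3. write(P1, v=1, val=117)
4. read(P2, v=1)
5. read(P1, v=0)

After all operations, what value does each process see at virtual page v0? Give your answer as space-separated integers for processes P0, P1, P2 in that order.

Op 1: fork(P0) -> P1. 2 ppages; refcounts: pp0:2 pp1:2
Op 2: fork(P0) -> P2. 2 ppages; refcounts: pp0:3 pp1:3
Op 3: write(P1, v1, 117). refcount(pp1)=3>1 -> COPY to pp2. 3 ppages; refcounts: pp0:3 pp1:2 pp2:1
Op 4: read(P2, v1) -> 13. No state change.
Op 5: read(P1, v0) -> 17. No state change.
P0: v0 -> pp0 = 17
P1: v0 -> pp0 = 17
P2: v0 -> pp0 = 17

Answer: 17 17 17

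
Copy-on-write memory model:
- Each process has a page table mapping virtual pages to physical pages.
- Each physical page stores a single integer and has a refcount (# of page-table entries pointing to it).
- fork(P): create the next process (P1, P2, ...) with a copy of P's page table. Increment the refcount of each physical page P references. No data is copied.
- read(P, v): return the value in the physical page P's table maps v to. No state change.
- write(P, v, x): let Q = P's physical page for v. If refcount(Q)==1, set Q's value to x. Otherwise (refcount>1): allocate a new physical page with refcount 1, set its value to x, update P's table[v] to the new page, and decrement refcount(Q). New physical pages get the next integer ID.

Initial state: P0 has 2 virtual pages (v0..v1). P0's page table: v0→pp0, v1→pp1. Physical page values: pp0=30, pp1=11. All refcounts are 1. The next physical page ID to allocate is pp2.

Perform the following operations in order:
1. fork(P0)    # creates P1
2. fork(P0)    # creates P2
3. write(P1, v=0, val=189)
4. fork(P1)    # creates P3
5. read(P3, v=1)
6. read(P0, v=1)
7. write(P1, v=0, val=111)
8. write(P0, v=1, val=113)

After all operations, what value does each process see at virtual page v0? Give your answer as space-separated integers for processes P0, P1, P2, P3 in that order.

Op 1: fork(P0) -> P1. 2 ppages; refcounts: pp0:2 pp1:2
Op 2: fork(P0) -> P2. 2 ppages; refcounts: pp0:3 pp1:3
Op 3: write(P1, v0, 189). refcount(pp0)=3>1 -> COPY to pp2. 3 ppages; refcounts: pp0:2 pp1:3 pp2:1
Op 4: fork(P1) -> P3. 3 ppages; refcounts: pp0:2 pp1:4 pp2:2
Op 5: read(P3, v1) -> 11. No state change.
Op 6: read(P0, v1) -> 11. No state change.
Op 7: write(P1, v0, 111). refcount(pp2)=2>1 -> COPY to pp3. 4 ppages; refcounts: pp0:2 pp1:4 pp2:1 pp3:1
Op 8: write(P0, v1, 113). refcount(pp1)=4>1 -> COPY to pp4. 5 ppages; refcounts: pp0:2 pp1:3 pp2:1 pp3:1 pp4:1
P0: v0 -> pp0 = 30
P1: v0 -> pp3 = 111
P2: v0 -> pp0 = 30
P3: v0 -> pp2 = 189

Answer: 30 111 30 189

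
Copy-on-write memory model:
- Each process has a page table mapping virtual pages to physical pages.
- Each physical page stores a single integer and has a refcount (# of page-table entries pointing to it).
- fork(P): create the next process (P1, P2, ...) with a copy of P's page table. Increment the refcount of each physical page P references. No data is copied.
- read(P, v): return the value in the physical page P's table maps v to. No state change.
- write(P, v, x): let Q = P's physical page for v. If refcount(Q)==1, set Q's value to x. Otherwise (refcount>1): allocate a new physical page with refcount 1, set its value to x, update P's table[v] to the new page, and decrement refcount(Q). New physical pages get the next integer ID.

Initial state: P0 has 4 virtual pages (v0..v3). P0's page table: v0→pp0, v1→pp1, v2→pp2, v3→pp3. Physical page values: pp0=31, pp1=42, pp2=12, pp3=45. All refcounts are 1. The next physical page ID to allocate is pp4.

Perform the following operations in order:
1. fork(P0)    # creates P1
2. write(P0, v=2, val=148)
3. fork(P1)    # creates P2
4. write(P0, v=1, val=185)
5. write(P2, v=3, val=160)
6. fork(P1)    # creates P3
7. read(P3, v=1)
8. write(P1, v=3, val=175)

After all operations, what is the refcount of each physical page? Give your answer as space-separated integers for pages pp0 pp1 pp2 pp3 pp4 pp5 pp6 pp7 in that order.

Op 1: fork(P0) -> P1. 4 ppages; refcounts: pp0:2 pp1:2 pp2:2 pp3:2
Op 2: write(P0, v2, 148). refcount(pp2)=2>1 -> COPY to pp4. 5 ppages; refcounts: pp0:2 pp1:2 pp2:1 pp3:2 pp4:1
Op 3: fork(P1) -> P2. 5 ppages; refcounts: pp0:3 pp1:3 pp2:2 pp3:3 pp4:1
Op 4: write(P0, v1, 185). refcount(pp1)=3>1 -> COPY to pp5. 6 ppages; refcounts: pp0:3 pp1:2 pp2:2 pp3:3 pp4:1 pp5:1
Op 5: write(P2, v3, 160). refcount(pp3)=3>1 -> COPY to pp6. 7 ppages; refcounts: pp0:3 pp1:2 pp2:2 pp3:2 pp4:1 pp5:1 pp6:1
Op 6: fork(P1) -> P3. 7 ppages; refcounts: pp0:4 pp1:3 pp2:3 pp3:3 pp4:1 pp5:1 pp6:1
Op 7: read(P3, v1) -> 42. No state change.
Op 8: write(P1, v3, 175). refcount(pp3)=3>1 -> COPY to pp7. 8 ppages; refcounts: pp0:4 pp1:3 pp2:3 pp3:2 pp4:1 pp5:1 pp6:1 pp7:1

Answer: 4 3 3 2 1 1 1 1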